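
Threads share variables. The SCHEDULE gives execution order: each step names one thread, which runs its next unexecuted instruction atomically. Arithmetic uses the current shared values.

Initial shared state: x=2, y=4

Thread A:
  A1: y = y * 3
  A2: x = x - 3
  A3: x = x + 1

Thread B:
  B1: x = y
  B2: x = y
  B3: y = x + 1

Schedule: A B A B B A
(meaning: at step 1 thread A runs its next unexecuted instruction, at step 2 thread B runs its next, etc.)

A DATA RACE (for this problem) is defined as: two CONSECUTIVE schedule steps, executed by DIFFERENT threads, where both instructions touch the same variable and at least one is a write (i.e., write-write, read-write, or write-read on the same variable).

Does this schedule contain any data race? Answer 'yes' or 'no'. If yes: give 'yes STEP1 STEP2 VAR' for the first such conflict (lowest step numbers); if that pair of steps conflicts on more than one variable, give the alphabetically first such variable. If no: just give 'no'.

Answer: yes 1 2 y

Derivation:
Steps 1,2: A(y = y * 3) vs B(x = y). RACE on y (W-R).
Steps 2,3: B(x = y) vs A(x = x - 3). RACE on x (W-W).
Steps 3,4: A(x = x - 3) vs B(x = y). RACE on x (W-W).
Steps 4,5: same thread (B). No race.
Steps 5,6: B(y = x + 1) vs A(x = x + 1). RACE on x (R-W).
First conflict at steps 1,2.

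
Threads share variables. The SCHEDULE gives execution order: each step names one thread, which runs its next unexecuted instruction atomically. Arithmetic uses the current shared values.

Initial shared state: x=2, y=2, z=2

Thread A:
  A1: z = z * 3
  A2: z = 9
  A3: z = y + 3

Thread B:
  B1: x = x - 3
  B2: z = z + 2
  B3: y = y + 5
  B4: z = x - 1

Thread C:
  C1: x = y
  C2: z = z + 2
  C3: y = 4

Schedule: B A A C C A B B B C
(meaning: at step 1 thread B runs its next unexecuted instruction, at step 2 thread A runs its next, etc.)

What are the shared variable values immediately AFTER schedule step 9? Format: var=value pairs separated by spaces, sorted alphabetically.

Step 1: thread B executes B1 (x = x - 3). Shared: x=-1 y=2 z=2. PCs: A@0 B@1 C@0
Step 2: thread A executes A1 (z = z * 3). Shared: x=-1 y=2 z=6. PCs: A@1 B@1 C@0
Step 3: thread A executes A2 (z = 9). Shared: x=-1 y=2 z=9. PCs: A@2 B@1 C@0
Step 4: thread C executes C1 (x = y). Shared: x=2 y=2 z=9. PCs: A@2 B@1 C@1
Step 5: thread C executes C2 (z = z + 2). Shared: x=2 y=2 z=11. PCs: A@2 B@1 C@2
Step 6: thread A executes A3 (z = y + 3). Shared: x=2 y=2 z=5. PCs: A@3 B@1 C@2
Step 7: thread B executes B2 (z = z + 2). Shared: x=2 y=2 z=7. PCs: A@3 B@2 C@2
Step 8: thread B executes B3 (y = y + 5). Shared: x=2 y=7 z=7. PCs: A@3 B@3 C@2
Step 9: thread B executes B4 (z = x - 1). Shared: x=2 y=7 z=1. PCs: A@3 B@4 C@2

Answer: x=2 y=7 z=1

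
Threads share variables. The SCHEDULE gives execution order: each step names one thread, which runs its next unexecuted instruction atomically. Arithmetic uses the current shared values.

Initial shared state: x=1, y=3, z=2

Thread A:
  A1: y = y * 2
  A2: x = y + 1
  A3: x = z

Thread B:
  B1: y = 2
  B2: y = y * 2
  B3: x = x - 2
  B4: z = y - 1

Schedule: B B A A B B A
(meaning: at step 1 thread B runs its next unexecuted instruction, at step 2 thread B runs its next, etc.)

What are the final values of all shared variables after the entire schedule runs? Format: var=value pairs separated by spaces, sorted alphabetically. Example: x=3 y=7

Answer: x=7 y=8 z=7

Derivation:
Step 1: thread B executes B1 (y = 2). Shared: x=1 y=2 z=2. PCs: A@0 B@1
Step 2: thread B executes B2 (y = y * 2). Shared: x=1 y=4 z=2. PCs: A@0 B@2
Step 3: thread A executes A1 (y = y * 2). Shared: x=1 y=8 z=2. PCs: A@1 B@2
Step 4: thread A executes A2 (x = y + 1). Shared: x=9 y=8 z=2. PCs: A@2 B@2
Step 5: thread B executes B3 (x = x - 2). Shared: x=7 y=8 z=2. PCs: A@2 B@3
Step 6: thread B executes B4 (z = y - 1). Shared: x=7 y=8 z=7. PCs: A@2 B@4
Step 7: thread A executes A3 (x = z). Shared: x=7 y=8 z=7. PCs: A@3 B@4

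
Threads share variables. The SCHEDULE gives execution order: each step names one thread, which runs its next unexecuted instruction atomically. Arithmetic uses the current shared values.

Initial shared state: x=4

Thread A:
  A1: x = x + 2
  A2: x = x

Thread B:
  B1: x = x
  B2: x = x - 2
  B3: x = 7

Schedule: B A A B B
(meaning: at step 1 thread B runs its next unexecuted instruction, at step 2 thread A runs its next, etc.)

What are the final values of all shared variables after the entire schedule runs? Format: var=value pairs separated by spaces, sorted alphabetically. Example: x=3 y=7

Step 1: thread B executes B1 (x = x). Shared: x=4. PCs: A@0 B@1
Step 2: thread A executes A1 (x = x + 2). Shared: x=6. PCs: A@1 B@1
Step 3: thread A executes A2 (x = x). Shared: x=6. PCs: A@2 B@1
Step 4: thread B executes B2 (x = x - 2). Shared: x=4. PCs: A@2 B@2
Step 5: thread B executes B3 (x = 7). Shared: x=7. PCs: A@2 B@3

Answer: x=7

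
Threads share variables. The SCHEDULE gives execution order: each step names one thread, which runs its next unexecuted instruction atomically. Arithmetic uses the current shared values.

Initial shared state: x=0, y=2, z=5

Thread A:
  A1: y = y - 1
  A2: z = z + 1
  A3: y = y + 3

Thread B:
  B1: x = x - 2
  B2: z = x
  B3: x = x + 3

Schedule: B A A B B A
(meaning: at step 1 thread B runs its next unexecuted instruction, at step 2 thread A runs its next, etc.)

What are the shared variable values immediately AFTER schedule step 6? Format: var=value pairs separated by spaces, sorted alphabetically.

Answer: x=1 y=4 z=-2

Derivation:
Step 1: thread B executes B1 (x = x - 2). Shared: x=-2 y=2 z=5. PCs: A@0 B@1
Step 2: thread A executes A1 (y = y - 1). Shared: x=-2 y=1 z=5. PCs: A@1 B@1
Step 3: thread A executes A2 (z = z + 1). Shared: x=-2 y=1 z=6. PCs: A@2 B@1
Step 4: thread B executes B2 (z = x). Shared: x=-2 y=1 z=-2. PCs: A@2 B@2
Step 5: thread B executes B3 (x = x + 3). Shared: x=1 y=1 z=-2. PCs: A@2 B@3
Step 6: thread A executes A3 (y = y + 3). Shared: x=1 y=4 z=-2. PCs: A@3 B@3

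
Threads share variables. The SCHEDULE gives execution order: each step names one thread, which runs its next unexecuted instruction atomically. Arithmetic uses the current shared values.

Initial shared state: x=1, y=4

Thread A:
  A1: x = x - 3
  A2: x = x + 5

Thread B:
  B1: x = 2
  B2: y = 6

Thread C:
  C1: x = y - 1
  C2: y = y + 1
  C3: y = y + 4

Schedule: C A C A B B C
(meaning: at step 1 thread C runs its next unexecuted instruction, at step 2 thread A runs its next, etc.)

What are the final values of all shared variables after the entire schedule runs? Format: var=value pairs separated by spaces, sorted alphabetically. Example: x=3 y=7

Step 1: thread C executes C1 (x = y - 1). Shared: x=3 y=4. PCs: A@0 B@0 C@1
Step 2: thread A executes A1 (x = x - 3). Shared: x=0 y=4. PCs: A@1 B@0 C@1
Step 3: thread C executes C2 (y = y + 1). Shared: x=0 y=5. PCs: A@1 B@0 C@2
Step 4: thread A executes A2 (x = x + 5). Shared: x=5 y=5. PCs: A@2 B@0 C@2
Step 5: thread B executes B1 (x = 2). Shared: x=2 y=5. PCs: A@2 B@1 C@2
Step 6: thread B executes B2 (y = 6). Shared: x=2 y=6. PCs: A@2 B@2 C@2
Step 7: thread C executes C3 (y = y + 4). Shared: x=2 y=10. PCs: A@2 B@2 C@3

Answer: x=2 y=10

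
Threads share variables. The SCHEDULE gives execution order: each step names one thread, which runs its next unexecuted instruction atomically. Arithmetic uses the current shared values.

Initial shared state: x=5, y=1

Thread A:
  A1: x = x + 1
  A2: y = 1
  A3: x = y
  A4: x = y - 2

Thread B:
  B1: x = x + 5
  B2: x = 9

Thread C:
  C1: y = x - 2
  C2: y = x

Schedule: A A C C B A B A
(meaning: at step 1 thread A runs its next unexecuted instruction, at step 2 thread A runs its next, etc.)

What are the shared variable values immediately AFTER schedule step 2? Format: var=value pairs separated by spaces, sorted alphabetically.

Answer: x=6 y=1

Derivation:
Step 1: thread A executes A1 (x = x + 1). Shared: x=6 y=1. PCs: A@1 B@0 C@0
Step 2: thread A executes A2 (y = 1). Shared: x=6 y=1. PCs: A@2 B@0 C@0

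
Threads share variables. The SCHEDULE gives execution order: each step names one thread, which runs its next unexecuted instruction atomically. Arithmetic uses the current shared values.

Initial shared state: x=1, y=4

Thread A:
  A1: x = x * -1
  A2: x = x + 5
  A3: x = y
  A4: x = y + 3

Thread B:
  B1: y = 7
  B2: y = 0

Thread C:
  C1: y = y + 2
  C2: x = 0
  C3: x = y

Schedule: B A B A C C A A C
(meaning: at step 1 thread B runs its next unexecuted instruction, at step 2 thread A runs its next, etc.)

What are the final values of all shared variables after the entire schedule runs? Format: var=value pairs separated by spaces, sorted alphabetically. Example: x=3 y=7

Step 1: thread B executes B1 (y = 7). Shared: x=1 y=7. PCs: A@0 B@1 C@0
Step 2: thread A executes A1 (x = x * -1). Shared: x=-1 y=7. PCs: A@1 B@1 C@0
Step 3: thread B executes B2 (y = 0). Shared: x=-1 y=0. PCs: A@1 B@2 C@0
Step 4: thread A executes A2 (x = x + 5). Shared: x=4 y=0. PCs: A@2 B@2 C@0
Step 5: thread C executes C1 (y = y + 2). Shared: x=4 y=2. PCs: A@2 B@2 C@1
Step 6: thread C executes C2 (x = 0). Shared: x=0 y=2. PCs: A@2 B@2 C@2
Step 7: thread A executes A3 (x = y). Shared: x=2 y=2. PCs: A@3 B@2 C@2
Step 8: thread A executes A4 (x = y + 3). Shared: x=5 y=2. PCs: A@4 B@2 C@2
Step 9: thread C executes C3 (x = y). Shared: x=2 y=2. PCs: A@4 B@2 C@3

Answer: x=2 y=2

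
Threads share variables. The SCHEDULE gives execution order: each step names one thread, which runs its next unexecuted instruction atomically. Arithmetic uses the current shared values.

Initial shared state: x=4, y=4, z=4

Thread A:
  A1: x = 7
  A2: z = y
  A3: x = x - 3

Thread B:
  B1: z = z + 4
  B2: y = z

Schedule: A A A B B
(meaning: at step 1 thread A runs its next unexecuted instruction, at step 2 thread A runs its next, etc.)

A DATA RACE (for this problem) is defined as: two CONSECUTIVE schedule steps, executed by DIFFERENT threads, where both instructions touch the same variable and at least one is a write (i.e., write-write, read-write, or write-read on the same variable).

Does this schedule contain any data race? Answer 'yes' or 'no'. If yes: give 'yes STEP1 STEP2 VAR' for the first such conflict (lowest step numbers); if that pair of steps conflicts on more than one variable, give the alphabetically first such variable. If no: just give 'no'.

Steps 1,2: same thread (A). No race.
Steps 2,3: same thread (A). No race.
Steps 3,4: A(r=x,w=x) vs B(r=z,w=z). No conflict.
Steps 4,5: same thread (B). No race.

Answer: no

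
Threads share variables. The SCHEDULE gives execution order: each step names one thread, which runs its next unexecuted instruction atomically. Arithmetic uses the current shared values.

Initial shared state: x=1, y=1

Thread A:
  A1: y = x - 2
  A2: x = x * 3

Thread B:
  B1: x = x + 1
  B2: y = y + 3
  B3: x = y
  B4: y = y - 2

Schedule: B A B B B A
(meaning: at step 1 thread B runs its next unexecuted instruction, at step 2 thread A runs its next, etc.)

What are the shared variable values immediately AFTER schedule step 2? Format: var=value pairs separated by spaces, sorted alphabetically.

Answer: x=2 y=0

Derivation:
Step 1: thread B executes B1 (x = x + 1). Shared: x=2 y=1. PCs: A@0 B@1
Step 2: thread A executes A1 (y = x - 2). Shared: x=2 y=0. PCs: A@1 B@1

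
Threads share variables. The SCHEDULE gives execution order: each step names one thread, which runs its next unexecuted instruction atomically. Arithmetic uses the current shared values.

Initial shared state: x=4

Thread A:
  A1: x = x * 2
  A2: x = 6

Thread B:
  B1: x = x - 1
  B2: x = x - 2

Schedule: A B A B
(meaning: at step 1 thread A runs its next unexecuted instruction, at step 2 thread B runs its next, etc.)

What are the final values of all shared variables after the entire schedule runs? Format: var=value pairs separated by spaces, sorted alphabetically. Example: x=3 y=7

Step 1: thread A executes A1 (x = x * 2). Shared: x=8. PCs: A@1 B@0
Step 2: thread B executes B1 (x = x - 1). Shared: x=7. PCs: A@1 B@1
Step 3: thread A executes A2 (x = 6). Shared: x=6. PCs: A@2 B@1
Step 4: thread B executes B2 (x = x - 2). Shared: x=4. PCs: A@2 B@2

Answer: x=4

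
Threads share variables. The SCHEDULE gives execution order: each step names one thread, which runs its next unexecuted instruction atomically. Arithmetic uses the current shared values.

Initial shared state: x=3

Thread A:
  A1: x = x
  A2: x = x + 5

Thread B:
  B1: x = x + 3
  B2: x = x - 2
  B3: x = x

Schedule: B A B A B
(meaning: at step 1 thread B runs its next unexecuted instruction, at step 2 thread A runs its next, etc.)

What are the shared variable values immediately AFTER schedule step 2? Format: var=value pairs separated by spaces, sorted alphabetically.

Answer: x=6

Derivation:
Step 1: thread B executes B1 (x = x + 3). Shared: x=6. PCs: A@0 B@1
Step 2: thread A executes A1 (x = x). Shared: x=6. PCs: A@1 B@1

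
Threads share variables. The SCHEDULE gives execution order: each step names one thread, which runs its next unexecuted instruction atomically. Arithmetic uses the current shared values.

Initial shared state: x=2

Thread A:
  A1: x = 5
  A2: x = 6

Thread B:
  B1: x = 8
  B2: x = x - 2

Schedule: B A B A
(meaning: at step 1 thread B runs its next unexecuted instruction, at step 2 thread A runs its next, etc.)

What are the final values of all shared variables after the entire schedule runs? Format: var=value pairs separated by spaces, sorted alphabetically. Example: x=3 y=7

Answer: x=6

Derivation:
Step 1: thread B executes B1 (x = 8). Shared: x=8. PCs: A@0 B@1
Step 2: thread A executes A1 (x = 5). Shared: x=5. PCs: A@1 B@1
Step 3: thread B executes B2 (x = x - 2). Shared: x=3. PCs: A@1 B@2
Step 4: thread A executes A2 (x = 6). Shared: x=6. PCs: A@2 B@2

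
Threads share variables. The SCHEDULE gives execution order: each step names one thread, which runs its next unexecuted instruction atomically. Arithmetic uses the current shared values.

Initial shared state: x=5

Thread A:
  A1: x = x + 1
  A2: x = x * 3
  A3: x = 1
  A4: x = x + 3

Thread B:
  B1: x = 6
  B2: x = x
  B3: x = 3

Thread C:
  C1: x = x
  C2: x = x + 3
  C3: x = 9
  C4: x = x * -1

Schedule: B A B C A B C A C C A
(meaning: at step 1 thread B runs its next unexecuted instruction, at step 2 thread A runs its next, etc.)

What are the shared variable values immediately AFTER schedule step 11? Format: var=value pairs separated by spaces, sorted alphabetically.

Step 1: thread B executes B1 (x = 6). Shared: x=6. PCs: A@0 B@1 C@0
Step 2: thread A executes A1 (x = x + 1). Shared: x=7. PCs: A@1 B@1 C@0
Step 3: thread B executes B2 (x = x). Shared: x=7. PCs: A@1 B@2 C@0
Step 4: thread C executes C1 (x = x). Shared: x=7. PCs: A@1 B@2 C@1
Step 5: thread A executes A2 (x = x * 3). Shared: x=21. PCs: A@2 B@2 C@1
Step 6: thread B executes B3 (x = 3). Shared: x=3. PCs: A@2 B@3 C@1
Step 7: thread C executes C2 (x = x + 3). Shared: x=6. PCs: A@2 B@3 C@2
Step 8: thread A executes A3 (x = 1). Shared: x=1. PCs: A@3 B@3 C@2
Step 9: thread C executes C3 (x = 9). Shared: x=9. PCs: A@3 B@3 C@3
Step 10: thread C executes C4 (x = x * -1). Shared: x=-9. PCs: A@3 B@3 C@4
Step 11: thread A executes A4 (x = x + 3). Shared: x=-6. PCs: A@4 B@3 C@4

Answer: x=-6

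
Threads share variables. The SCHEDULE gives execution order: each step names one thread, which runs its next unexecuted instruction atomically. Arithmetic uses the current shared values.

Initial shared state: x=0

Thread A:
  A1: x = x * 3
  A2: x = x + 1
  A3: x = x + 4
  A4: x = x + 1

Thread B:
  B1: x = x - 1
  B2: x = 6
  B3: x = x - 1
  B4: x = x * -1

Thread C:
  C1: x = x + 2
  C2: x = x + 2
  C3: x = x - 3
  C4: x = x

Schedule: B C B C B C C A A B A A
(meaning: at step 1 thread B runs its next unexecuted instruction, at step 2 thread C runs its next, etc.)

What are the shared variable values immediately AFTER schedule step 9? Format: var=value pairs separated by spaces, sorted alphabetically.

Answer: x=13

Derivation:
Step 1: thread B executes B1 (x = x - 1). Shared: x=-1. PCs: A@0 B@1 C@0
Step 2: thread C executes C1 (x = x + 2). Shared: x=1. PCs: A@0 B@1 C@1
Step 3: thread B executes B2 (x = 6). Shared: x=6. PCs: A@0 B@2 C@1
Step 4: thread C executes C2 (x = x + 2). Shared: x=8. PCs: A@0 B@2 C@2
Step 5: thread B executes B3 (x = x - 1). Shared: x=7. PCs: A@0 B@3 C@2
Step 6: thread C executes C3 (x = x - 3). Shared: x=4. PCs: A@0 B@3 C@3
Step 7: thread C executes C4 (x = x). Shared: x=4. PCs: A@0 B@3 C@4
Step 8: thread A executes A1 (x = x * 3). Shared: x=12. PCs: A@1 B@3 C@4
Step 9: thread A executes A2 (x = x + 1). Shared: x=13. PCs: A@2 B@3 C@4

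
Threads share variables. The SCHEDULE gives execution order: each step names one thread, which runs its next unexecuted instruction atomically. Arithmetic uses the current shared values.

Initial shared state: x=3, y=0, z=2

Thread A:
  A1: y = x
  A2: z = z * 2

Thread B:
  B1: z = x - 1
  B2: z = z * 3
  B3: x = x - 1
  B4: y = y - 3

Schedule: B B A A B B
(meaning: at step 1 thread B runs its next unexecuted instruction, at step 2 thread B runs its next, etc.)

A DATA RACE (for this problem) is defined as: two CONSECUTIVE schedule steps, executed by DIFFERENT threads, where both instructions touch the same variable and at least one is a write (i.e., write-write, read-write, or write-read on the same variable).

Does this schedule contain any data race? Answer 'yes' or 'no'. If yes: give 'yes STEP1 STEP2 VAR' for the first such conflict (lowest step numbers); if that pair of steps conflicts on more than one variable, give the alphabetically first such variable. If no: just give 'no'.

Answer: no

Derivation:
Steps 1,2: same thread (B). No race.
Steps 2,3: B(r=z,w=z) vs A(r=x,w=y). No conflict.
Steps 3,4: same thread (A). No race.
Steps 4,5: A(r=z,w=z) vs B(r=x,w=x). No conflict.
Steps 5,6: same thread (B). No race.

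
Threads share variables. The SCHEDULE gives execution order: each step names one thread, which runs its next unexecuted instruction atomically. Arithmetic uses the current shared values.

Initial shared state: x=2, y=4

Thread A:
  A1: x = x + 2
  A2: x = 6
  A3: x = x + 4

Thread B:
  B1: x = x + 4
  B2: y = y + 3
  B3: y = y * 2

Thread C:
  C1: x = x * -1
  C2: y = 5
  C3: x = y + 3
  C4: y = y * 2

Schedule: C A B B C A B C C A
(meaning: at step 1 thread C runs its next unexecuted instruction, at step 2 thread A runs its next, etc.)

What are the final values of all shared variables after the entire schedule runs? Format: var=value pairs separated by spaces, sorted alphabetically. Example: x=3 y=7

Step 1: thread C executes C1 (x = x * -1). Shared: x=-2 y=4. PCs: A@0 B@0 C@1
Step 2: thread A executes A1 (x = x + 2). Shared: x=0 y=4. PCs: A@1 B@0 C@1
Step 3: thread B executes B1 (x = x + 4). Shared: x=4 y=4. PCs: A@1 B@1 C@1
Step 4: thread B executes B2 (y = y + 3). Shared: x=4 y=7. PCs: A@1 B@2 C@1
Step 5: thread C executes C2 (y = 5). Shared: x=4 y=5. PCs: A@1 B@2 C@2
Step 6: thread A executes A2 (x = 6). Shared: x=6 y=5. PCs: A@2 B@2 C@2
Step 7: thread B executes B3 (y = y * 2). Shared: x=6 y=10. PCs: A@2 B@3 C@2
Step 8: thread C executes C3 (x = y + 3). Shared: x=13 y=10. PCs: A@2 B@3 C@3
Step 9: thread C executes C4 (y = y * 2). Shared: x=13 y=20. PCs: A@2 B@3 C@4
Step 10: thread A executes A3 (x = x + 4). Shared: x=17 y=20. PCs: A@3 B@3 C@4

Answer: x=17 y=20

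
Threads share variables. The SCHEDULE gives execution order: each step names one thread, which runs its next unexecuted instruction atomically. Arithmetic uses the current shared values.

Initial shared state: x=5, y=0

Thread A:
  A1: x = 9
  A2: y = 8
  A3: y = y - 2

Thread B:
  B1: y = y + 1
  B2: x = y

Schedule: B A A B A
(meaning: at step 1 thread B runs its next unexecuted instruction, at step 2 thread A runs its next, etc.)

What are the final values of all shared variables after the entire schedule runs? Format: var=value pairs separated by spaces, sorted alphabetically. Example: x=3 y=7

Answer: x=8 y=6

Derivation:
Step 1: thread B executes B1 (y = y + 1). Shared: x=5 y=1. PCs: A@0 B@1
Step 2: thread A executes A1 (x = 9). Shared: x=9 y=1. PCs: A@1 B@1
Step 3: thread A executes A2 (y = 8). Shared: x=9 y=8. PCs: A@2 B@1
Step 4: thread B executes B2 (x = y). Shared: x=8 y=8. PCs: A@2 B@2
Step 5: thread A executes A3 (y = y - 2). Shared: x=8 y=6. PCs: A@3 B@2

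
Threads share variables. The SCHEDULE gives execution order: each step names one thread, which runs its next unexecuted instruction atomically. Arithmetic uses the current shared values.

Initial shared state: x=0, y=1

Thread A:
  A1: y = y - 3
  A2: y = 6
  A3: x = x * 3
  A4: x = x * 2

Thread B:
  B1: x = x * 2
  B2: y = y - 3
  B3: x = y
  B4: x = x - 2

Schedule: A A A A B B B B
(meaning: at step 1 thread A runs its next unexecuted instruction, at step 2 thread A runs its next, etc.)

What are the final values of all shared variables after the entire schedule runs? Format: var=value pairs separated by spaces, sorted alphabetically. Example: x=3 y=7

Answer: x=1 y=3

Derivation:
Step 1: thread A executes A1 (y = y - 3). Shared: x=0 y=-2. PCs: A@1 B@0
Step 2: thread A executes A2 (y = 6). Shared: x=0 y=6. PCs: A@2 B@0
Step 3: thread A executes A3 (x = x * 3). Shared: x=0 y=6. PCs: A@3 B@0
Step 4: thread A executes A4 (x = x * 2). Shared: x=0 y=6. PCs: A@4 B@0
Step 5: thread B executes B1 (x = x * 2). Shared: x=0 y=6. PCs: A@4 B@1
Step 6: thread B executes B2 (y = y - 3). Shared: x=0 y=3. PCs: A@4 B@2
Step 7: thread B executes B3 (x = y). Shared: x=3 y=3. PCs: A@4 B@3
Step 8: thread B executes B4 (x = x - 2). Shared: x=1 y=3. PCs: A@4 B@4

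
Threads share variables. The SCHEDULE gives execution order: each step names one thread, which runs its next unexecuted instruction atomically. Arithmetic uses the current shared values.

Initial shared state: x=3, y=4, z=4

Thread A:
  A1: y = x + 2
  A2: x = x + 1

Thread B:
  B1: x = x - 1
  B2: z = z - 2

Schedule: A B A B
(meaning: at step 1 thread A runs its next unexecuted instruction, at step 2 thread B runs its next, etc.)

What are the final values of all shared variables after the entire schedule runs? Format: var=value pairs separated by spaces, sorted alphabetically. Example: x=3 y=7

Answer: x=3 y=5 z=2

Derivation:
Step 1: thread A executes A1 (y = x + 2). Shared: x=3 y=5 z=4. PCs: A@1 B@0
Step 2: thread B executes B1 (x = x - 1). Shared: x=2 y=5 z=4. PCs: A@1 B@1
Step 3: thread A executes A2 (x = x + 1). Shared: x=3 y=5 z=4. PCs: A@2 B@1
Step 4: thread B executes B2 (z = z - 2). Shared: x=3 y=5 z=2. PCs: A@2 B@2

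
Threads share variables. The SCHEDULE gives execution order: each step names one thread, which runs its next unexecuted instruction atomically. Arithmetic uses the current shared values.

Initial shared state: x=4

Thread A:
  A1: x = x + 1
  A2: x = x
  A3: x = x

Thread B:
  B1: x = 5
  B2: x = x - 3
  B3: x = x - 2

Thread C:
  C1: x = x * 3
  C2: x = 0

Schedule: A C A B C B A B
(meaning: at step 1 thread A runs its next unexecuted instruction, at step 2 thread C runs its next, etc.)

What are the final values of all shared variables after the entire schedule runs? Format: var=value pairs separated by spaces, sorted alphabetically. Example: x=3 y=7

Step 1: thread A executes A1 (x = x + 1). Shared: x=5. PCs: A@1 B@0 C@0
Step 2: thread C executes C1 (x = x * 3). Shared: x=15. PCs: A@1 B@0 C@1
Step 3: thread A executes A2 (x = x). Shared: x=15. PCs: A@2 B@0 C@1
Step 4: thread B executes B1 (x = 5). Shared: x=5. PCs: A@2 B@1 C@1
Step 5: thread C executes C2 (x = 0). Shared: x=0. PCs: A@2 B@1 C@2
Step 6: thread B executes B2 (x = x - 3). Shared: x=-3. PCs: A@2 B@2 C@2
Step 7: thread A executes A3 (x = x). Shared: x=-3. PCs: A@3 B@2 C@2
Step 8: thread B executes B3 (x = x - 2). Shared: x=-5. PCs: A@3 B@3 C@2

Answer: x=-5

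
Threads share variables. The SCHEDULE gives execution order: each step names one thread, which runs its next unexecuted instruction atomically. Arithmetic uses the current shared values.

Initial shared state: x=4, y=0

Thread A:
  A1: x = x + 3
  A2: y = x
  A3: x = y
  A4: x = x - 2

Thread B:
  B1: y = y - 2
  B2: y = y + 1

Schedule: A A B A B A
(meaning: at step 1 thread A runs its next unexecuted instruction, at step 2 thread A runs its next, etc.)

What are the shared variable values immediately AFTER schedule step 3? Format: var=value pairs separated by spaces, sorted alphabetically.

Answer: x=7 y=5

Derivation:
Step 1: thread A executes A1 (x = x + 3). Shared: x=7 y=0. PCs: A@1 B@0
Step 2: thread A executes A2 (y = x). Shared: x=7 y=7. PCs: A@2 B@0
Step 3: thread B executes B1 (y = y - 2). Shared: x=7 y=5. PCs: A@2 B@1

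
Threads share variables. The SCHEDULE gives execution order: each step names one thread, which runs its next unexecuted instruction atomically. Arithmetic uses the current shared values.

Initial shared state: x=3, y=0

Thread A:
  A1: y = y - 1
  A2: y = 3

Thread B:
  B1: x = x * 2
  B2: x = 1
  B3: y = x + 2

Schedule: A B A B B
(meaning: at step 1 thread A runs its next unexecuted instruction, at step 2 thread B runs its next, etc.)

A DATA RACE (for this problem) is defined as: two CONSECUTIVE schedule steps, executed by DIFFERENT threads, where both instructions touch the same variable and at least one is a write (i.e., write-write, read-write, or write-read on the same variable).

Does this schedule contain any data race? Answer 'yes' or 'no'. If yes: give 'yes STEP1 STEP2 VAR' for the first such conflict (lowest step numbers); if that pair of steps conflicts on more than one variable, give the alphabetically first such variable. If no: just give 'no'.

Steps 1,2: A(r=y,w=y) vs B(r=x,w=x). No conflict.
Steps 2,3: B(r=x,w=x) vs A(r=-,w=y). No conflict.
Steps 3,4: A(r=-,w=y) vs B(r=-,w=x). No conflict.
Steps 4,5: same thread (B). No race.

Answer: no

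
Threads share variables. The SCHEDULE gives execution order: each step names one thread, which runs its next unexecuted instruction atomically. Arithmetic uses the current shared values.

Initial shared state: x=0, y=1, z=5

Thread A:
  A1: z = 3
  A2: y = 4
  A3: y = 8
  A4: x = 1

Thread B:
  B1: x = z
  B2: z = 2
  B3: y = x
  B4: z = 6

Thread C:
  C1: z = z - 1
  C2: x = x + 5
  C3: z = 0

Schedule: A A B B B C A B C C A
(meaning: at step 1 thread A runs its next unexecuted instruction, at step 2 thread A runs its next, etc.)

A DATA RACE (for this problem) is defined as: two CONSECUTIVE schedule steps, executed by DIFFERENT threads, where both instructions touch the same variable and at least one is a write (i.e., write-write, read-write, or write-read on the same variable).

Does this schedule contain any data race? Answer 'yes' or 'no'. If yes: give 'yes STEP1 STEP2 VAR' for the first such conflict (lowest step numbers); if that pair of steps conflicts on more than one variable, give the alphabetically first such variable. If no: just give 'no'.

Steps 1,2: same thread (A). No race.
Steps 2,3: A(r=-,w=y) vs B(r=z,w=x). No conflict.
Steps 3,4: same thread (B). No race.
Steps 4,5: same thread (B). No race.
Steps 5,6: B(r=x,w=y) vs C(r=z,w=z). No conflict.
Steps 6,7: C(r=z,w=z) vs A(r=-,w=y). No conflict.
Steps 7,8: A(r=-,w=y) vs B(r=-,w=z). No conflict.
Steps 8,9: B(r=-,w=z) vs C(r=x,w=x). No conflict.
Steps 9,10: same thread (C). No race.
Steps 10,11: C(r=-,w=z) vs A(r=-,w=x). No conflict.

Answer: no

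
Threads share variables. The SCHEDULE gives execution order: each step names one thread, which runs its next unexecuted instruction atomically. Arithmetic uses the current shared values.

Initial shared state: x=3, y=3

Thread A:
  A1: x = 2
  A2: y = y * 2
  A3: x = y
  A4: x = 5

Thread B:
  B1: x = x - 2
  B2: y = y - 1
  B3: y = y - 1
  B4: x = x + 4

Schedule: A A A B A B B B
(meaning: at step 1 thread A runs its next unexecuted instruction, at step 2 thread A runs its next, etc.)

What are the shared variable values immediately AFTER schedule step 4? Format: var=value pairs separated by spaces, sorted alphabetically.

Answer: x=4 y=6

Derivation:
Step 1: thread A executes A1 (x = 2). Shared: x=2 y=3. PCs: A@1 B@0
Step 2: thread A executes A2 (y = y * 2). Shared: x=2 y=6. PCs: A@2 B@0
Step 3: thread A executes A3 (x = y). Shared: x=6 y=6. PCs: A@3 B@0
Step 4: thread B executes B1 (x = x - 2). Shared: x=4 y=6. PCs: A@3 B@1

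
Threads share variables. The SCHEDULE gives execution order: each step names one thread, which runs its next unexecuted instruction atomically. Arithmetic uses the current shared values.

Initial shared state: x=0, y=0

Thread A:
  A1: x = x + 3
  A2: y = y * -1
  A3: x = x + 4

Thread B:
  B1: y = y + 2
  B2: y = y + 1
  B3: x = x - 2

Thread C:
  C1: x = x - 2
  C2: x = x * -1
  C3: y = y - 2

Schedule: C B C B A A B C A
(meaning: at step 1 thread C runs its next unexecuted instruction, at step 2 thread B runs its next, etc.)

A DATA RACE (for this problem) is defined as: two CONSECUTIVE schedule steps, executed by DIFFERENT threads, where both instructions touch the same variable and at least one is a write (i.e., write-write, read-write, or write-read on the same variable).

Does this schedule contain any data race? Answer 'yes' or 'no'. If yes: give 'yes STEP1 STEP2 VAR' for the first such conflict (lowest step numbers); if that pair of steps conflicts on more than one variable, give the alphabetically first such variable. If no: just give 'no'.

Steps 1,2: C(r=x,w=x) vs B(r=y,w=y). No conflict.
Steps 2,3: B(r=y,w=y) vs C(r=x,w=x). No conflict.
Steps 3,4: C(r=x,w=x) vs B(r=y,w=y). No conflict.
Steps 4,5: B(r=y,w=y) vs A(r=x,w=x). No conflict.
Steps 5,6: same thread (A). No race.
Steps 6,7: A(r=y,w=y) vs B(r=x,w=x). No conflict.
Steps 7,8: B(r=x,w=x) vs C(r=y,w=y). No conflict.
Steps 8,9: C(r=y,w=y) vs A(r=x,w=x). No conflict.

Answer: no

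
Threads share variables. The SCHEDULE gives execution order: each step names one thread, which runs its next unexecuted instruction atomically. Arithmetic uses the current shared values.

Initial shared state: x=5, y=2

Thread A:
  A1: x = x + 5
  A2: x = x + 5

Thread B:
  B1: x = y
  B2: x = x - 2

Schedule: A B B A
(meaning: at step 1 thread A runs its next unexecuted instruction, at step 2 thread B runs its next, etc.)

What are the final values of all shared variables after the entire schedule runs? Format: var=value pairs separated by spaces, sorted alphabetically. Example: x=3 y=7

Step 1: thread A executes A1 (x = x + 5). Shared: x=10 y=2. PCs: A@1 B@0
Step 2: thread B executes B1 (x = y). Shared: x=2 y=2. PCs: A@1 B@1
Step 3: thread B executes B2 (x = x - 2). Shared: x=0 y=2. PCs: A@1 B@2
Step 4: thread A executes A2 (x = x + 5). Shared: x=5 y=2. PCs: A@2 B@2

Answer: x=5 y=2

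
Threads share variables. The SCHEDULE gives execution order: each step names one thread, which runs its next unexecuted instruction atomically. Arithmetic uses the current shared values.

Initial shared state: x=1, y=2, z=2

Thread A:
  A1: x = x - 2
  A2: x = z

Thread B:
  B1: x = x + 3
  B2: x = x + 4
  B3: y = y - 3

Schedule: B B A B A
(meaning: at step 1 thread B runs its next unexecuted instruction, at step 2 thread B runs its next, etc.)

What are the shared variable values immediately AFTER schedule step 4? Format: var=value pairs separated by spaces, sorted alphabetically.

Step 1: thread B executes B1 (x = x + 3). Shared: x=4 y=2 z=2. PCs: A@0 B@1
Step 2: thread B executes B2 (x = x + 4). Shared: x=8 y=2 z=2. PCs: A@0 B@2
Step 3: thread A executes A1 (x = x - 2). Shared: x=6 y=2 z=2. PCs: A@1 B@2
Step 4: thread B executes B3 (y = y - 3). Shared: x=6 y=-1 z=2. PCs: A@1 B@3

Answer: x=6 y=-1 z=2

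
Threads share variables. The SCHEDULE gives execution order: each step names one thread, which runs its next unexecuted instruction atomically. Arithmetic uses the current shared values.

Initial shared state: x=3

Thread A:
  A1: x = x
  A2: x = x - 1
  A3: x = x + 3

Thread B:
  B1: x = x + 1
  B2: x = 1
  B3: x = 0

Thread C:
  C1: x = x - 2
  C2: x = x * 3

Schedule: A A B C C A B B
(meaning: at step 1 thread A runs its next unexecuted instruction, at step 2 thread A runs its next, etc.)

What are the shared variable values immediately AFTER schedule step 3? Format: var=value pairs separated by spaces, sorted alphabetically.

Answer: x=3

Derivation:
Step 1: thread A executes A1 (x = x). Shared: x=3. PCs: A@1 B@0 C@0
Step 2: thread A executes A2 (x = x - 1). Shared: x=2. PCs: A@2 B@0 C@0
Step 3: thread B executes B1 (x = x + 1). Shared: x=3. PCs: A@2 B@1 C@0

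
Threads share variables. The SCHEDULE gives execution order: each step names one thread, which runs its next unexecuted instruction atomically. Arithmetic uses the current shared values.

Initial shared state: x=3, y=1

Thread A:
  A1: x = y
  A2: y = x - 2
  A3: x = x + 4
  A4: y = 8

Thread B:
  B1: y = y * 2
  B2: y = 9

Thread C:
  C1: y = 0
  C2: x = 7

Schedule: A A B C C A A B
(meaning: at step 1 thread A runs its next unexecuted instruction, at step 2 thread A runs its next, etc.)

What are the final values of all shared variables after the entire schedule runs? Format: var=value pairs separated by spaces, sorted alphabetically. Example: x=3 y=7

Answer: x=11 y=9

Derivation:
Step 1: thread A executes A1 (x = y). Shared: x=1 y=1. PCs: A@1 B@0 C@0
Step 2: thread A executes A2 (y = x - 2). Shared: x=1 y=-1. PCs: A@2 B@0 C@0
Step 3: thread B executes B1 (y = y * 2). Shared: x=1 y=-2. PCs: A@2 B@1 C@0
Step 4: thread C executes C1 (y = 0). Shared: x=1 y=0. PCs: A@2 B@1 C@1
Step 5: thread C executes C2 (x = 7). Shared: x=7 y=0. PCs: A@2 B@1 C@2
Step 6: thread A executes A3 (x = x + 4). Shared: x=11 y=0. PCs: A@3 B@1 C@2
Step 7: thread A executes A4 (y = 8). Shared: x=11 y=8. PCs: A@4 B@1 C@2
Step 8: thread B executes B2 (y = 9). Shared: x=11 y=9. PCs: A@4 B@2 C@2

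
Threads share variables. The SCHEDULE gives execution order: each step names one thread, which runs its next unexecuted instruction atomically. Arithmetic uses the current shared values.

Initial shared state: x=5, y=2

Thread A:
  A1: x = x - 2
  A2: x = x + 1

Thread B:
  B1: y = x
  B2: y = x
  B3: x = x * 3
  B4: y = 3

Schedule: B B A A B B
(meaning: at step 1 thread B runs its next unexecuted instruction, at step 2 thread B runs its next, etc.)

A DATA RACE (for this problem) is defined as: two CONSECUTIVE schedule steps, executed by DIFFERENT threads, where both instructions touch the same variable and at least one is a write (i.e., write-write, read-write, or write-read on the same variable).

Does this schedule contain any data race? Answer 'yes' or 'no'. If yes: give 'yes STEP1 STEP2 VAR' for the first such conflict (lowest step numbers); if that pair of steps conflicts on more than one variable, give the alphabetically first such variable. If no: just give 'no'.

Answer: yes 2 3 x

Derivation:
Steps 1,2: same thread (B). No race.
Steps 2,3: B(y = x) vs A(x = x - 2). RACE on x (R-W).
Steps 3,4: same thread (A). No race.
Steps 4,5: A(x = x + 1) vs B(x = x * 3). RACE on x (W-W).
Steps 5,6: same thread (B). No race.
First conflict at steps 2,3.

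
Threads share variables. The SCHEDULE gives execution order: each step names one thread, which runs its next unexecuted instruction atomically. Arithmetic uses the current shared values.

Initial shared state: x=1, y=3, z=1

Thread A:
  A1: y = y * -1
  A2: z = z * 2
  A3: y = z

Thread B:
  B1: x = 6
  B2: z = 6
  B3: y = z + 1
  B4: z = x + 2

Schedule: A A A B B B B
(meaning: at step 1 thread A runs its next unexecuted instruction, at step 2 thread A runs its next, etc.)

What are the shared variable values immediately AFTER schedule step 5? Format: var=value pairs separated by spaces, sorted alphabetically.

Answer: x=6 y=2 z=6

Derivation:
Step 1: thread A executes A1 (y = y * -1). Shared: x=1 y=-3 z=1. PCs: A@1 B@0
Step 2: thread A executes A2 (z = z * 2). Shared: x=1 y=-3 z=2. PCs: A@2 B@0
Step 3: thread A executes A3 (y = z). Shared: x=1 y=2 z=2. PCs: A@3 B@0
Step 4: thread B executes B1 (x = 6). Shared: x=6 y=2 z=2. PCs: A@3 B@1
Step 5: thread B executes B2 (z = 6). Shared: x=6 y=2 z=6. PCs: A@3 B@2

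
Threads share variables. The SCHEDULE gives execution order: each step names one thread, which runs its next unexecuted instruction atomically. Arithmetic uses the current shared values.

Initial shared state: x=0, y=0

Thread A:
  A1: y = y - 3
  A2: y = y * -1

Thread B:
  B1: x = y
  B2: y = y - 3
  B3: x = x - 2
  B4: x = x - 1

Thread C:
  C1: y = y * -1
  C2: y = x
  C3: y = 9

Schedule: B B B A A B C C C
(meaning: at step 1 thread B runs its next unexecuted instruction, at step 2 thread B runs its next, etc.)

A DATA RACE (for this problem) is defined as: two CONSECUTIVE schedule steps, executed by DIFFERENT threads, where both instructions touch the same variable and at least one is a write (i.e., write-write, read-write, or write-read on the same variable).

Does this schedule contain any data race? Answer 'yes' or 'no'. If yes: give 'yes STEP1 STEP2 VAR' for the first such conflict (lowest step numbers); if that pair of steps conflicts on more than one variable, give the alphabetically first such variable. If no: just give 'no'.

Answer: no

Derivation:
Steps 1,2: same thread (B). No race.
Steps 2,3: same thread (B). No race.
Steps 3,4: B(r=x,w=x) vs A(r=y,w=y). No conflict.
Steps 4,5: same thread (A). No race.
Steps 5,6: A(r=y,w=y) vs B(r=x,w=x). No conflict.
Steps 6,7: B(r=x,w=x) vs C(r=y,w=y). No conflict.
Steps 7,8: same thread (C). No race.
Steps 8,9: same thread (C). No race.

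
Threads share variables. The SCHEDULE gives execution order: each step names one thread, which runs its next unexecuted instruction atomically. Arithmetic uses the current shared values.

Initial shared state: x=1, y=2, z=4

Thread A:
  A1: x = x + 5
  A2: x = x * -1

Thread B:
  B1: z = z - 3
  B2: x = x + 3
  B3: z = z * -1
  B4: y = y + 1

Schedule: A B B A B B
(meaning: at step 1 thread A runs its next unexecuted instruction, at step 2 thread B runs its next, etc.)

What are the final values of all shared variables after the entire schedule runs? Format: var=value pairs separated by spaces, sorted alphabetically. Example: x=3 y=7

Answer: x=-9 y=3 z=-1

Derivation:
Step 1: thread A executes A1 (x = x + 5). Shared: x=6 y=2 z=4. PCs: A@1 B@0
Step 2: thread B executes B1 (z = z - 3). Shared: x=6 y=2 z=1. PCs: A@1 B@1
Step 3: thread B executes B2 (x = x + 3). Shared: x=9 y=2 z=1. PCs: A@1 B@2
Step 4: thread A executes A2 (x = x * -1). Shared: x=-9 y=2 z=1. PCs: A@2 B@2
Step 5: thread B executes B3 (z = z * -1). Shared: x=-9 y=2 z=-1. PCs: A@2 B@3
Step 6: thread B executes B4 (y = y + 1). Shared: x=-9 y=3 z=-1. PCs: A@2 B@4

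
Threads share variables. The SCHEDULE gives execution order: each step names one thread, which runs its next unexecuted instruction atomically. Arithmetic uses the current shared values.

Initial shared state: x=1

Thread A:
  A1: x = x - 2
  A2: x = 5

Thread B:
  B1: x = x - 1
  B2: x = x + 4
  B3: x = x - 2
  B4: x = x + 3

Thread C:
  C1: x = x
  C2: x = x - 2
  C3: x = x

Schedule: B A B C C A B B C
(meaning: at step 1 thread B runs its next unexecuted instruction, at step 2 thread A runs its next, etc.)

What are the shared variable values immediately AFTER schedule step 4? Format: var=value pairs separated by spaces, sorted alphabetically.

Step 1: thread B executes B1 (x = x - 1). Shared: x=0. PCs: A@0 B@1 C@0
Step 2: thread A executes A1 (x = x - 2). Shared: x=-2. PCs: A@1 B@1 C@0
Step 3: thread B executes B2 (x = x + 4). Shared: x=2. PCs: A@1 B@2 C@0
Step 4: thread C executes C1 (x = x). Shared: x=2. PCs: A@1 B@2 C@1

Answer: x=2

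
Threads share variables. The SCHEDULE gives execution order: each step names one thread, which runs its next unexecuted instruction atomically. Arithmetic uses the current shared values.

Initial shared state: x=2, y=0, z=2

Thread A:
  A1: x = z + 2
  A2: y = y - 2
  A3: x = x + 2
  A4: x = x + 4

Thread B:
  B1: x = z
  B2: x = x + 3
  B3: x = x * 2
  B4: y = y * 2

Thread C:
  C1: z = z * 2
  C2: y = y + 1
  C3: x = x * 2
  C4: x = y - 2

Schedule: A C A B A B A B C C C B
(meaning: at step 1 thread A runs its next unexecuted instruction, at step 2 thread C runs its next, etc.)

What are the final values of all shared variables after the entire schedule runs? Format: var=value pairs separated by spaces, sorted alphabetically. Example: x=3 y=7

Answer: x=-3 y=-2 z=4

Derivation:
Step 1: thread A executes A1 (x = z + 2). Shared: x=4 y=0 z=2. PCs: A@1 B@0 C@0
Step 2: thread C executes C1 (z = z * 2). Shared: x=4 y=0 z=4. PCs: A@1 B@0 C@1
Step 3: thread A executes A2 (y = y - 2). Shared: x=4 y=-2 z=4. PCs: A@2 B@0 C@1
Step 4: thread B executes B1 (x = z). Shared: x=4 y=-2 z=4. PCs: A@2 B@1 C@1
Step 5: thread A executes A3 (x = x + 2). Shared: x=6 y=-2 z=4. PCs: A@3 B@1 C@1
Step 6: thread B executes B2 (x = x + 3). Shared: x=9 y=-2 z=4. PCs: A@3 B@2 C@1
Step 7: thread A executes A4 (x = x + 4). Shared: x=13 y=-2 z=4. PCs: A@4 B@2 C@1
Step 8: thread B executes B3 (x = x * 2). Shared: x=26 y=-2 z=4. PCs: A@4 B@3 C@1
Step 9: thread C executes C2 (y = y + 1). Shared: x=26 y=-1 z=4. PCs: A@4 B@3 C@2
Step 10: thread C executes C3 (x = x * 2). Shared: x=52 y=-1 z=4. PCs: A@4 B@3 C@3
Step 11: thread C executes C4 (x = y - 2). Shared: x=-3 y=-1 z=4. PCs: A@4 B@3 C@4
Step 12: thread B executes B4 (y = y * 2). Shared: x=-3 y=-2 z=4. PCs: A@4 B@4 C@4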